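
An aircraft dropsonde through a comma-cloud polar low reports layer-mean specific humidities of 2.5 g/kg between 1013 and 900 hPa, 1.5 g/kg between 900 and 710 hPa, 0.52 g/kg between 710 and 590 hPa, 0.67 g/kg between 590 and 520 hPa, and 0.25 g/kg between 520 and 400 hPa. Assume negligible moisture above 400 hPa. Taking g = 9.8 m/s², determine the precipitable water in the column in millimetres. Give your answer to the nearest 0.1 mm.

PW ≈ 7.2 mm

Precipitable water is the column-integrated vapour mass per unit area: PW = (1/g) Σ q̄ Δp, with q in kg/kg and Δp in Pa (1 kg/m² of water = 1 mm).
Layer 1013–900 hPa: Δp = 113 hPa = 11300 Pa, q̄ = 0.0025 kg/kg → 0.0025 × 11300 / 9.8 = 2.88 mm
Layer 900–710 hPa: Δp = 190 hPa = 19000 Pa, q̄ = 0.0015 kg/kg → 0.0015 × 19000 / 9.8 = 2.91 mm
Layer 710–590 hPa: Δp = 120 hPa = 12000 Pa, q̄ = 0.00052 kg/kg → 0.00052 × 12000 / 9.8 = 0.64 mm
Layer 590–520 hPa: Δp = 70 hPa = 7000 Pa, q̄ = 0.00067 kg/kg → 0.00067 × 7000 / 9.8 = 0.48 mm
Layer 520–400 hPa: Δp = 120 hPa = 12000 Pa, q̄ = 0.00025 kg/kg → 0.00025 × 12000 / 9.8 = 0.31 mm
PW = 2.88 + 2.91 + 0.64 + 0.48 + 0.31 = 7.22 ≈ 7.2 mm.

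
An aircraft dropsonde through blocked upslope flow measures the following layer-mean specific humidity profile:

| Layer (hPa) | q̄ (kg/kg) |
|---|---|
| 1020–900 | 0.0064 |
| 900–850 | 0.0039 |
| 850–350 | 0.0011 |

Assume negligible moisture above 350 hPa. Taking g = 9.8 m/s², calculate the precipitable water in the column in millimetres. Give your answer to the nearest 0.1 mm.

PW ≈ 15.4 mm

Precipitable water is the column-integrated vapour mass per unit area: PW = (1/g) Σ q̄ Δp, with q in kg/kg and Δp in Pa (1 kg/m² of water = 1 mm).
Layer 1020–900 hPa: Δp = 120 hPa = 12000 Pa, q̄ = 0.0064 kg/kg → 0.0064 × 12000 / 9.8 = 7.84 mm
Layer 900–850 hPa: Δp = 50 hPa = 5000 Pa, q̄ = 0.0039 kg/kg → 0.0039 × 5000 / 9.8 = 1.99 mm
Layer 850–350 hPa: Δp = 500 hPa = 50000 Pa, q̄ = 0.0011 kg/kg → 0.0011 × 50000 / 9.8 = 5.61 mm
PW = 7.84 + 1.99 + 5.61 = 15.44 ≈ 15.4 mm.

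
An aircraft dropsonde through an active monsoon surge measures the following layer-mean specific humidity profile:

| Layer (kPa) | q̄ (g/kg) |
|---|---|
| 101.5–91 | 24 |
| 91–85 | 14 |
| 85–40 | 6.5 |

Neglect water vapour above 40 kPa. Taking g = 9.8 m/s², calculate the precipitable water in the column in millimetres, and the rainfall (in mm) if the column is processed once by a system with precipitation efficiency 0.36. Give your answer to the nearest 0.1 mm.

Precipitable water is the column-integrated vapour mass per unit area: PW = (1/g) Σ q̄ Δp, with q in kg/kg and Δp in Pa (1 kg/m² of water = 1 mm).
Layer 101.5–91 kPa: Δp = 105 hPa = 10500 Pa, q̄ = 0.024 kg/kg → 0.024 × 10500 / 9.8 = 25.71 mm
Layer 91–85 kPa: Δp = 60 hPa = 6000 Pa, q̄ = 0.014 kg/kg → 0.014 × 6000 / 9.8 = 8.57 mm
Layer 85–40 kPa: Δp = 450 hPa = 45000 Pa, q̄ = 0.0065 kg/kg → 0.0065 × 45000 / 9.8 = 29.85 mm
PW = 25.71 + 8.57 + 29.85 = 64.13 ≈ 64.1 mm.
Rainfall = ε × PW = 0.36 × 64.1 = 23.1 mm.

PW ≈ 64.1 mm; rainfall ≈ 23.1 mm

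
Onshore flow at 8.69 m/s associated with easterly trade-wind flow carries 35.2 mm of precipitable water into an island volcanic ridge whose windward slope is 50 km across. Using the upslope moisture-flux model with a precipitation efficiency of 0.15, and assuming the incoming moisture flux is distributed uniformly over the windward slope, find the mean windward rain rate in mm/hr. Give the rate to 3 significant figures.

R ≈ 3.30 mm/hr

Incoming column moisture flux per unit ridge length: F = V × PW = 8.69 × 35.2 = 305.888 mm·m/s.
Spread over the 50 km slope with efficiency ε = 0.15: R = ε·F/W = 0.15 × 305.888 / 50000 m = 9.177e-04 mm/s.
R = 9.177e-04 × 3600 = 3.30 mm/hr.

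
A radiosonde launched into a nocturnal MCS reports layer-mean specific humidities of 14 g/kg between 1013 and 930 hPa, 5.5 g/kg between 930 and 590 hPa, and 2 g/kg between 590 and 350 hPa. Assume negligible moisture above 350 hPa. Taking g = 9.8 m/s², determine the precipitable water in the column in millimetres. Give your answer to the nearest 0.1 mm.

Precipitable water is the column-integrated vapour mass per unit area: PW = (1/g) Σ q̄ Δp, with q in kg/kg and Δp in Pa (1 kg/m² of water = 1 mm).
Layer 1013–930 hPa: Δp = 83 hPa = 8300 Pa, q̄ = 0.014 kg/kg → 0.014 × 8300 / 9.8 = 11.86 mm
Layer 930–590 hPa: Δp = 340 hPa = 34000 Pa, q̄ = 0.0055 kg/kg → 0.0055 × 34000 / 9.8 = 19.08 mm
Layer 590–350 hPa: Δp = 240 hPa = 24000 Pa, q̄ = 0.002 kg/kg → 0.002 × 24000 / 9.8 = 4.90 mm
PW = 11.86 + 19.08 + 4.90 = 35.84 ≈ 35.8 mm.

PW ≈ 35.8 mm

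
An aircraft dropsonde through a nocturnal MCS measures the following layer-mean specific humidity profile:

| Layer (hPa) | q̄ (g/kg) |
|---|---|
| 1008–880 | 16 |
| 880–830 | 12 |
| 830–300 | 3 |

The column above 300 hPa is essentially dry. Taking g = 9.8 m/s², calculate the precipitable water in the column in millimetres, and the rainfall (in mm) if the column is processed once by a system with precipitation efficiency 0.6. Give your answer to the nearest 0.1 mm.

PW ≈ 43.2 mm; rainfall ≈ 25.9 mm

Precipitable water is the column-integrated vapour mass per unit area: PW = (1/g) Σ q̄ Δp, with q in kg/kg and Δp in Pa (1 kg/m² of water = 1 mm).
Layer 1008–880 hPa: Δp = 128 hPa = 12800 Pa, q̄ = 0.016 kg/kg → 0.016 × 12800 / 9.8 = 20.90 mm
Layer 880–830 hPa: Δp = 50 hPa = 5000 Pa, q̄ = 0.012 kg/kg → 0.012 × 5000 / 9.8 = 6.12 mm
Layer 830–300 hPa: Δp = 530 hPa = 53000 Pa, q̄ = 0.003 kg/kg → 0.003 × 53000 / 9.8 = 16.22 mm
PW = 20.90 + 6.12 + 16.22 = 43.24 ≈ 43.2 mm.
Rainfall = ε × PW = 0.6 × 43.2 = 25.9 mm.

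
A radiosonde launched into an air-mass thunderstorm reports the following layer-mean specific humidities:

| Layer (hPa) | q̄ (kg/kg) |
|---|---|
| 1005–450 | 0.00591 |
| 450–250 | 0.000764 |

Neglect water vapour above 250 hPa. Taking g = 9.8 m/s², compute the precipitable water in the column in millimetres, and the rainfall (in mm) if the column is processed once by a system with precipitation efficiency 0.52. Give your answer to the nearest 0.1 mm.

Precipitable water is the column-integrated vapour mass per unit area: PW = (1/g) Σ q̄ Δp, with q in kg/kg and Δp in Pa (1 kg/m² of water = 1 mm).
Layer 1005–450 hPa: Δp = 555 hPa = 55500 Pa, q̄ = 0.00591 kg/kg → 0.00591 × 55500 / 9.8 = 33.47 mm
Layer 450–250 hPa: Δp = 200 hPa = 20000 Pa, q̄ = 0.000764 kg/kg → 0.000764 × 20000 / 9.8 = 1.56 mm
PW = 33.47 + 1.56 = 35.03 ≈ 35.0 mm.
Rainfall = ε × PW = 0.52 × 35.0 = 18.2 mm.

PW ≈ 35.0 mm; rainfall ≈ 18.2 mm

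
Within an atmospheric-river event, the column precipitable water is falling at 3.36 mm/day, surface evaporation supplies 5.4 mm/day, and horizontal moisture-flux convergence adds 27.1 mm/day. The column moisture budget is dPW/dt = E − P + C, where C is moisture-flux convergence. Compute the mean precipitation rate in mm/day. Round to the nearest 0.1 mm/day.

P ≈ 35.9 mm/day

dPW/dt = -3.36 mm/day.
P = E + C − dPW/dt = 5.4 + (27.1) − (-3.36) = 35.9 mm/day.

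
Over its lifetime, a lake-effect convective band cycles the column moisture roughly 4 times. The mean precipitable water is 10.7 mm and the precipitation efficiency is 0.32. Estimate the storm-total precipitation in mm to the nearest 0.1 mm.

precipitation ≈ 13.7 mm

Each cycle deposits ε × PW = 0.32 × 10.7 = 3.424 mm.
Over 4 cycles: 4 × 3.424 = 13.7 mm.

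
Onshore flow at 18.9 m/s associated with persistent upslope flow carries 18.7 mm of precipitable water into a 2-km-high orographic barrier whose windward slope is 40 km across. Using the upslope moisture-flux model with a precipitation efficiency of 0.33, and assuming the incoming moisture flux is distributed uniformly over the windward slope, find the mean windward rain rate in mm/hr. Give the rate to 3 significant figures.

R ≈ 10.5 mm/hr

Incoming column moisture flux per unit ridge length: F = V × PW = 18.9 × 18.7 = 353.43 mm·m/s.
Spread over the 40 km slope with efficiency ε = 0.33: R = ε·F/W = 0.33 × 353.43 / 40000 m = 2.916e-03 mm/s.
R = 2.916e-03 × 3600 = 10.5 mm/hr.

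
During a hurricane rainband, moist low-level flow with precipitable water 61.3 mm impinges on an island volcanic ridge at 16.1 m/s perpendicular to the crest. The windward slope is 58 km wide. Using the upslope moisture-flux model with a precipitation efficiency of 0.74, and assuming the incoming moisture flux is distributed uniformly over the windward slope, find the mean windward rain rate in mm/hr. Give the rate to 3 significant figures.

R ≈ 45.3 mm/hr

Incoming column moisture flux per unit ridge length: F = V × PW = 16.1 × 61.3 = 986.93 mm·m/s.
Spread over the 58 km slope with efficiency ε = 0.74: R = ε·F/W = 0.74 × 986.93 / 58000 m = 1.259e-02 mm/s.
R = 1.259e-02 × 3600 = 45.3 mm/hr.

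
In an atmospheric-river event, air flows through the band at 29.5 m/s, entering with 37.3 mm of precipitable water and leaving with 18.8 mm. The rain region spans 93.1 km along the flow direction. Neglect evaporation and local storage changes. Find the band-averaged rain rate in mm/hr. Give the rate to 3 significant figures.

Column moisture flux per unit crosswind length is F = V × PW.
Inflow: F_in = 29.5 × 37.3 = 1100.35 mm·m/s
Outflow: F_out = 29.5 × 18.8 = 554.6 mm·m/s
Steady-state rate R = (F_in − F_out)/L = (1100.35 − 554.6) / 93100 m = 5.862e-03 mm/s.
R = 5.862e-03 × 3600 = 21.1 mm/hr.

R ≈ 21.1 mm/hr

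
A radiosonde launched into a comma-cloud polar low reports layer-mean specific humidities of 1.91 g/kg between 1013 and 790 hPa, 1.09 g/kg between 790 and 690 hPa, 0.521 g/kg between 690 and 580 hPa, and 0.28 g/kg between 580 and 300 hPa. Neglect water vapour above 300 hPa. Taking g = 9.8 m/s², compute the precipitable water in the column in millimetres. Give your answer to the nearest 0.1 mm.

Precipitable water is the column-integrated vapour mass per unit area: PW = (1/g) Σ q̄ Δp, with q in kg/kg and Δp in Pa (1 kg/m² of water = 1 mm).
Layer 1013–790 hPa: Δp = 223 hPa = 22300 Pa, q̄ = 0.00191 kg/kg → 0.00191 × 22300 / 9.8 = 4.35 mm
Layer 790–690 hPa: Δp = 100 hPa = 10000 Pa, q̄ = 0.00109 kg/kg → 0.00109 × 10000 / 9.8 = 1.11 mm
Layer 690–580 hPa: Δp = 110 hPa = 11000 Pa, q̄ = 0.000521 kg/kg → 0.000521 × 11000 / 9.8 = 0.58 mm
Layer 580–300 hPa: Δp = 280 hPa = 28000 Pa, q̄ = 0.00028 kg/kg → 0.00028 × 28000 / 9.8 = 0.80 mm
PW = 4.35 + 1.11 + 0.58 + 0.80 = 6.84 ≈ 6.8 mm.

PW ≈ 6.8 mm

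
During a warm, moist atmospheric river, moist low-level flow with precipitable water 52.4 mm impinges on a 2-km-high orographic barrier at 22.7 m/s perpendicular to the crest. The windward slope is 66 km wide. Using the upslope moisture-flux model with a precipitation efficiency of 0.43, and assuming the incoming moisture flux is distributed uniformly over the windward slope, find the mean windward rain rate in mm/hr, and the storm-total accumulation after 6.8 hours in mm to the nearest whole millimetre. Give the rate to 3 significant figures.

Incoming column moisture flux per unit ridge length: F = V × PW = 22.7 × 52.4 = 1189.48 mm·m/s.
Spread over the 66 km slope with efficiency ε = 0.43: R = ε·F/W = 0.43 × 1189.48 / 66000 m = 7.750e-03 mm/s.
R = 7.750e-03 × 3600 = 27.9 mm/hr.
Over 6.8 h: total = 27.9 × 6.8 = 189.72 ≈ 190 mm.

R ≈ 27.9 mm/hr; total ≈ 190 mm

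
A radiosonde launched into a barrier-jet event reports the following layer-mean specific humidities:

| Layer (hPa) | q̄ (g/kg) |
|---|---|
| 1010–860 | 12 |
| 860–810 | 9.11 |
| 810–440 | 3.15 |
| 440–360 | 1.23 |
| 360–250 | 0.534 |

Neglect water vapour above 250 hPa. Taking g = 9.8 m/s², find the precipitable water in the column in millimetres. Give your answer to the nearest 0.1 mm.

Precipitable water is the column-integrated vapour mass per unit area: PW = (1/g) Σ q̄ Δp, with q in kg/kg and Δp in Pa (1 kg/m² of water = 1 mm).
Layer 1010–860 hPa: Δp = 150 hPa = 15000 Pa, q̄ = 0.012 kg/kg → 0.012 × 15000 / 9.8 = 18.37 mm
Layer 860–810 hPa: Δp = 50 hPa = 5000 Pa, q̄ = 0.00911 kg/kg → 0.00911 × 5000 / 9.8 = 4.65 mm
Layer 810–440 hPa: Δp = 370 hPa = 37000 Pa, q̄ = 0.00315 kg/kg → 0.00315 × 37000 / 9.8 = 11.89 mm
Layer 440–360 hPa: Δp = 80 hPa = 8000 Pa, q̄ = 0.00123 kg/kg → 0.00123 × 8000 / 9.8 = 1.00 mm
Layer 360–250 hPa: Δp = 110 hPa = 11000 Pa, q̄ = 0.000534 kg/kg → 0.000534 × 11000 / 9.8 = 0.60 mm
PW = 18.37 + 4.65 + 11.89 + 1.00 + 0.60 = 36.51 ≈ 36.5 mm.

PW ≈ 36.5 mm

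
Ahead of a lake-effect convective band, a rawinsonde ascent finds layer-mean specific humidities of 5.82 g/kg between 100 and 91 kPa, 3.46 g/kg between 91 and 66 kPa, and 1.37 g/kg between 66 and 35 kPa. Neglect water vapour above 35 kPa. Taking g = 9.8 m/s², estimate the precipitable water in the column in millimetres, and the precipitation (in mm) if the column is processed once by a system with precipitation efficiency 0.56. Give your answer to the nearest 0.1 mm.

Precipitable water is the column-integrated vapour mass per unit area: PW = (1/g) Σ q̄ Δp, with q in kg/kg and Δp in Pa (1 kg/m² of water = 1 mm).
Layer 100–91 kPa: Δp = 90 hPa = 9000 Pa, q̄ = 0.00582 kg/kg → 0.00582 × 9000 / 9.8 = 5.34 mm
Layer 91–66 kPa: Δp = 250 hPa = 25000 Pa, q̄ = 0.00346 kg/kg → 0.00346 × 25000 / 9.8 = 8.83 mm
Layer 66–35 kPa: Δp = 310 hPa = 31000 Pa, q̄ = 0.00137 kg/kg → 0.00137 × 31000 / 9.8 = 4.33 mm
PW = 5.34 + 8.83 + 4.33 = 18.50 ≈ 18.5 mm.
Precipitation = ε × PW = 0.56 × 18.5 = 10.4 mm.

PW ≈ 18.5 mm; precipitation ≈ 10.4 mm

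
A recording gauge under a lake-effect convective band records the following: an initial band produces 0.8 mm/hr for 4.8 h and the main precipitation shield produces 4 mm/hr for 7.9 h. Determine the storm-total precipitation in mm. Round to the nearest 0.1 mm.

total ≈ 35.4 mm

Total = Σ Rᵢ Δtᵢ = 0.8 × 4.8 + 4 × 7.9
      = 3.84 + 31.6 = 35.4 mm.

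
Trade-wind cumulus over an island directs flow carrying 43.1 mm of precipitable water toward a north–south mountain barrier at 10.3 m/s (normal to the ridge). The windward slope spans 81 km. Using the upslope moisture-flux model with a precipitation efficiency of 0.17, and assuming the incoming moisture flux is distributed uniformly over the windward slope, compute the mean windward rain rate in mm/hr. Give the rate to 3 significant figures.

Incoming column moisture flux per unit ridge length: F = V × PW = 10.3 × 43.1 = 443.93 mm·m/s.
Spread over the 81 km slope with efficiency ε = 0.17: R = ε·F/W = 0.17 × 443.93 / 81000 m = 9.317e-04 mm/s.
R = 9.317e-04 × 3600 = 3.35 mm/hr.

R ≈ 3.35 mm/hr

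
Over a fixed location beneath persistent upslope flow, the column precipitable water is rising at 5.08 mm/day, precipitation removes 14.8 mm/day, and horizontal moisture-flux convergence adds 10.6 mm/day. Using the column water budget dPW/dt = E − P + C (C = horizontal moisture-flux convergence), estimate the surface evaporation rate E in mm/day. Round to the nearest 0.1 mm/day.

E ≈ 9.3 mm/day

dPW/dt = +5.08 mm/day.
E = dPW/dt + P − C = (+5.08) + 14.8 − (10.6) = 9.3 mm/day.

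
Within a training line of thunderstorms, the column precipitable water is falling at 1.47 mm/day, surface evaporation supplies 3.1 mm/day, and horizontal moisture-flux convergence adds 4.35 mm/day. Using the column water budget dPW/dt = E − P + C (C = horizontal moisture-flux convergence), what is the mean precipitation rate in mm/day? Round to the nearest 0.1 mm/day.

dPW/dt = -1.47 mm/day.
P = E + C − dPW/dt = 3.1 + (4.35) − (-1.47) = 8.9 mm/day.

P ≈ 8.9 mm/day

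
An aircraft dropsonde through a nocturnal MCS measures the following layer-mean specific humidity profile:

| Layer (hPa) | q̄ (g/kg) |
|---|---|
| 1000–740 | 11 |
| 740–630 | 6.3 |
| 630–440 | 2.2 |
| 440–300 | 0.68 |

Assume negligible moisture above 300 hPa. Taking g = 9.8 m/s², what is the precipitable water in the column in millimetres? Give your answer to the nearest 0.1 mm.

PW ≈ 41.5 mm

Precipitable water is the column-integrated vapour mass per unit area: PW = (1/g) Σ q̄ Δp, with q in kg/kg and Δp in Pa (1 kg/m² of water = 1 mm).
Layer 1000–740 hPa: Δp = 260 hPa = 26000 Pa, q̄ = 0.011 kg/kg → 0.011 × 26000 / 9.8 = 29.18 mm
Layer 740–630 hPa: Δp = 110 hPa = 11000 Pa, q̄ = 0.0063 kg/kg → 0.0063 × 11000 / 9.8 = 7.07 mm
Layer 630–440 hPa: Δp = 190 hPa = 19000 Pa, q̄ = 0.0022 kg/kg → 0.0022 × 19000 / 9.8 = 4.27 mm
Layer 440–300 hPa: Δp = 140 hPa = 14000 Pa, q̄ = 0.00068 kg/kg → 0.00068 × 14000 / 9.8 = 0.97 mm
PW = 29.18 + 7.07 + 4.27 + 0.97 = 41.49 ≈ 41.5 mm.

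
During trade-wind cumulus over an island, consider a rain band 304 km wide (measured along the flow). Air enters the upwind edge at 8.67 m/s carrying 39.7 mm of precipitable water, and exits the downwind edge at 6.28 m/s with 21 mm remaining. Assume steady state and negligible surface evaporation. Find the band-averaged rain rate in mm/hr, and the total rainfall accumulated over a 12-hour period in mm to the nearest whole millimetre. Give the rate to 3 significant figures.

R ≈ 2.51 mm/hr; total ≈ 30 mm

Column moisture flux per unit crosswind length is F = V × PW.
Inflow: F_in = 8.67 × 39.7 = 344.199 mm·m/s
Outflow: F_out = 6.28 × 21 = 131.88 mm·m/s
Steady-state rate R = (F_in − F_out)/L = (344.199 − 131.88) / 304000 m = 6.984e-04 mm/s.
R = 6.984e-04 × 3600 = 2.51 mm/hr.
Over 12 h: total = 2.51 × 12 = 30.12 ≈ 30 mm.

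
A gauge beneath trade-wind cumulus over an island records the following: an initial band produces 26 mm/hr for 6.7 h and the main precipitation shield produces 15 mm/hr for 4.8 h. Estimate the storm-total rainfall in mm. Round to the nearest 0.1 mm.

Total = Σ Rᵢ Δtᵢ = 26 × 6.7 + 15 × 4.8
      = 174.2 + 72 = 246.2 mm.

total ≈ 246.2 mm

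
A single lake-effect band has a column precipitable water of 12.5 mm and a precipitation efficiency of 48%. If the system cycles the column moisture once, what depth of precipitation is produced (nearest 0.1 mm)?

precipitation ≈ 6.0 mm

Precipitation = ε × PW = 0.48 × 12.5 = 6.0 mm.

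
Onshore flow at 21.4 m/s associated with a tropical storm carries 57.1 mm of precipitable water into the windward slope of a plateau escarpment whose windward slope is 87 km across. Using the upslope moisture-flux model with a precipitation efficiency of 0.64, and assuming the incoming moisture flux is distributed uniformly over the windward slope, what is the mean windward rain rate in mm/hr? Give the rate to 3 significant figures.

Incoming column moisture flux per unit ridge length: F = V × PW = 21.4 × 57.1 = 1221.94 mm·m/s.
Spread over the 87 km slope with efficiency ε = 0.64: R = ε·F/W = 0.64 × 1221.94 / 87000 m = 8.989e-03 mm/s.
R = 8.989e-03 × 3600 = 32.4 mm/hr.

R ≈ 32.4 mm/hr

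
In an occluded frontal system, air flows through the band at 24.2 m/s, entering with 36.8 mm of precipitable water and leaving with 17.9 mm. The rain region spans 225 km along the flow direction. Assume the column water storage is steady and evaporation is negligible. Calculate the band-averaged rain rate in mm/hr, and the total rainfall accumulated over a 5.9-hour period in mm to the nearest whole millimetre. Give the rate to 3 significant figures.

Column moisture flux per unit crosswind length is F = V × PW.
Inflow: F_in = 24.2 × 36.8 = 890.56 mm·m/s
Outflow: F_out = 24.2 × 17.9 = 433.18 mm·m/s
Steady-state rate R = (F_in − F_out)/L = (890.56 − 433.18) / 225000 m = 2.033e-03 mm/s.
R = 2.033e-03 × 3600 = 7.32 mm/hr.
Over 5.9 h: total = 7.32 × 5.9 = 43.188 ≈ 43 mm.

R ≈ 7.32 mm/hr; total ≈ 43 mm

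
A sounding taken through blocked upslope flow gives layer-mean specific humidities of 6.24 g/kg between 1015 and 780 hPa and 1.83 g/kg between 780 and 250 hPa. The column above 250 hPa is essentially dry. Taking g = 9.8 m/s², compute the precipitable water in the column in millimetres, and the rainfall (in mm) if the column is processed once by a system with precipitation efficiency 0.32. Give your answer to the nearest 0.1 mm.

Precipitable water is the column-integrated vapour mass per unit area: PW = (1/g) Σ q̄ Δp, with q in kg/kg and Δp in Pa (1 kg/m² of water = 1 mm).
Layer 1015–780 hPa: Δp = 235 hPa = 23500 Pa, q̄ = 0.00624 kg/kg → 0.00624 × 23500 / 9.8 = 14.96 mm
Layer 780–250 hPa: Δp = 530 hPa = 53000 Pa, q̄ = 0.00183 kg/kg → 0.00183 × 53000 / 9.8 = 9.90 mm
PW = 14.96 + 9.90 = 24.86 ≈ 24.9 mm.
Rainfall = ε × PW = 0.32 × 24.9 = 8.0 mm.

PW ≈ 24.9 mm; rainfall ≈ 8.0 mm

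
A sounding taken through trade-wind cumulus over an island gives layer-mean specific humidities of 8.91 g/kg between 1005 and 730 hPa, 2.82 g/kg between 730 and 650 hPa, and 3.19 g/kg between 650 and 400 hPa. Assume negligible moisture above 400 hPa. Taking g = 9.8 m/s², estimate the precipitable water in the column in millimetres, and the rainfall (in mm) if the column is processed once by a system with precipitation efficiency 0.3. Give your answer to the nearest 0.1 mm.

PW ≈ 35.4 mm; rainfall ≈ 10.6 mm

Precipitable water is the column-integrated vapour mass per unit area: PW = (1/g) Σ q̄ Δp, with q in kg/kg and Δp in Pa (1 kg/m² of water = 1 mm).
Layer 1005–730 hPa: Δp = 275 hPa = 27500 Pa, q̄ = 0.00891 kg/kg → 0.00891 × 27500 / 9.8 = 25.00 mm
Layer 730–650 hPa: Δp = 80 hPa = 8000 Pa, q̄ = 0.00282 kg/kg → 0.00282 × 8000 / 9.8 = 2.30 mm
Layer 650–400 hPa: Δp = 250 hPa = 25000 Pa, q̄ = 0.00319 kg/kg → 0.00319 × 25000 / 9.8 = 8.14 mm
PW = 25.00 + 2.30 + 8.14 = 35.44 ≈ 35.4 mm.
Rainfall = ε × PW = 0.3 × 35.4 = 10.6 mm.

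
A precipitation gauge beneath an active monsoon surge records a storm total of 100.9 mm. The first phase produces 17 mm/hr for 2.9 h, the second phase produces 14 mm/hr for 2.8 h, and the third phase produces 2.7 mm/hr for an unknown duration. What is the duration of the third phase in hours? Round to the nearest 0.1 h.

Known phases: 17 × 2.9 + 14 × 2.8 = 49.3 + 39.2 = 88.5 mm.
Remaining depth = 100.9 − 88.5 = 12.4 mm.
Duration = 12.4 / 2.7 = 4.6 h.

duration ≈ 4.6 h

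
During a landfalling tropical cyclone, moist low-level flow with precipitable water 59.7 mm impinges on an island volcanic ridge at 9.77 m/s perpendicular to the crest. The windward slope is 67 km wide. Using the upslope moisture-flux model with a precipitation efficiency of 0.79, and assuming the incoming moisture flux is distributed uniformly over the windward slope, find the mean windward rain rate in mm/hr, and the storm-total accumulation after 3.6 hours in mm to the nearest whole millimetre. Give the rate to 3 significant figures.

Incoming column moisture flux per unit ridge length: F = V × PW = 9.77 × 59.7 = 583.269 mm·m/s.
Spread over the 67 km slope with efficiency ε = 0.79: R = ε·F/W = 0.79 × 583.269 / 67000 m = 6.877e-03 mm/s.
R = 6.877e-03 × 3600 = 24.8 mm/hr.
Over 3.6 h: total = 24.8 × 3.6 = 89.28 ≈ 89 mm.

R ≈ 24.8 mm/hr; total ≈ 89 mm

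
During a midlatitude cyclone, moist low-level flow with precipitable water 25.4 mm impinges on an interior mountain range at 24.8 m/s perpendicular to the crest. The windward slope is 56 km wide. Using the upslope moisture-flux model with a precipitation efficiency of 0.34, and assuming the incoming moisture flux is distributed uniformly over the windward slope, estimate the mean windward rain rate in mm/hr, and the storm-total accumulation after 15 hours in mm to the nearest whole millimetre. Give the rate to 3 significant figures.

R ≈ 13.8 mm/hr; total ≈ 207 mm

Incoming column moisture flux per unit ridge length: F = V × PW = 24.8 × 25.4 = 629.92 mm·m/s.
Spread over the 56 km slope with efficiency ε = 0.34: R = ε·F/W = 0.34 × 629.92 / 56000 m = 3.825e-03 mm/s.
R = 3.825e-03 × 3600 = 13.8 mm/hr.
Over 15 h: total = 13.8 × 15 = 207 mm.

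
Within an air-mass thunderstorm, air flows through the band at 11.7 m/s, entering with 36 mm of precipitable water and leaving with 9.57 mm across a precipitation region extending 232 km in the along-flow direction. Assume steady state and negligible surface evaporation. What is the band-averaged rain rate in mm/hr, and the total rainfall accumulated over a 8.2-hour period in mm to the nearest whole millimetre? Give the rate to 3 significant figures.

R ≈ 4.80 mm/hr; total ≈ 39 mm

Column moisture flux per unit crosswind length is F = V × PW.
Inflow: F_in = 11.7 × 36 = 421.2 mm·m/s
Outflow: F_out = 11.7 × 9.57 = 111.969 mm·m/s
Steady-state rate R = (F_in − F_out)/L = (421.2 − 111.969) / 232000 m = 1.333e-03 mm/s.
R = 1.333e-03 × 3600 = 4.80 mm/hr.
Over 8.2 h: total = 4.80 × 8.2 = 39.36 ≈ 39 mm.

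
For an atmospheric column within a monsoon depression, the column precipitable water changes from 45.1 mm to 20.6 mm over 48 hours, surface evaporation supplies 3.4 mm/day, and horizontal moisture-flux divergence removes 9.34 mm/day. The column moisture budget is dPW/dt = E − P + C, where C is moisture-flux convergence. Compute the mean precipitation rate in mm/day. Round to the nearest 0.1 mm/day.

P ≈ 6.3 mm/day

dPW/dt = (20.6 − 45.1) mm / (48/24 day) = -12.250 mm/day.
P = E + C − dPW/dt = 3.4 + (-9.34) − (-12.250) = 6.3 mm/day.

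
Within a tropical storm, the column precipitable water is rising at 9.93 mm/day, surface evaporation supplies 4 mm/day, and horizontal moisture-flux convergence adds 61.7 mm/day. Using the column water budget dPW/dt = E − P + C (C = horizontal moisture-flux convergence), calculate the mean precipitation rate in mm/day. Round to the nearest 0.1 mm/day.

P ≈ 55.8 mm/day

dPW/dt = +9.93 mm/day.
P = E + C − dPW/dt = 4 + (61.7) − (+9.93) = 55.8 mm/day.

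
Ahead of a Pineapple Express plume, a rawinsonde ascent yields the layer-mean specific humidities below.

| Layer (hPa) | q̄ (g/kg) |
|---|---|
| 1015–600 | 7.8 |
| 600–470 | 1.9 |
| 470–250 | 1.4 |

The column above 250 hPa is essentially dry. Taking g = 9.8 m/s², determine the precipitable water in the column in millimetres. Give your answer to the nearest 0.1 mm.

PW ≈ 38.7 mm

Precipitable water is the column-integrated vapour mass per unit area: PW = (1/g) Σ q̄ Δp, with q in kg/kg and Δp in Pa (1 kg/m² of water = 1 mm).
Layer 1015–600 hPa: Δp = 415 hPa = 41500 Pa, q̄ = 0.0078 kg/kg → 0.0078 × 41500 / 9.8 = 33.03 mm
Layer 600–470 hPa: Δp = 130 hPa = 13000 Pa, q̄ = 0.0019 kg/kg → 0.0019 × 13000 / 9.8 = 2.52 mm
Layer 470–250 hPa: Δp = 220 hPa = 22000 Pa, q̄ = 0.0014 kg/kg → 0.0014 × 22000 / 9.8 = 3.14 mm
PW = 33.03 + 2.52 + 3.14 = 38.69 ≈ 38.7 mm.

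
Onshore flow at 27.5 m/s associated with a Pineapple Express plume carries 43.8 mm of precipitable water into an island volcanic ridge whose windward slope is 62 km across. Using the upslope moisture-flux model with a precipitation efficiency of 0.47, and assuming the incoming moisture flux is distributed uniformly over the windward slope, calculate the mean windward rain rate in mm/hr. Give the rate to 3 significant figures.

Incoming column moisture flux per unit ridge length: F = V × PW = 27.5 × 43.8 = 1204.5 mm·m/s.
Spread over the 62 km slope with efficiency ε = 0.47: R = ε·F/W = 0.47 × 1204.5 / 62000 m = 9.131e-03 mm/s.
R = 9.131e-03 × 3600 = 32.9 mm/hr.

R ≈ 32.9 mm/hr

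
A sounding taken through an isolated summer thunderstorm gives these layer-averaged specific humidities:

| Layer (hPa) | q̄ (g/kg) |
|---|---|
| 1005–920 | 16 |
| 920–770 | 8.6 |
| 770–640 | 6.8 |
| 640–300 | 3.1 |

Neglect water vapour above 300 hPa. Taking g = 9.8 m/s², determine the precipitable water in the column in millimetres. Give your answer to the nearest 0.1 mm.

PW ≈ 46.8 mm

Precipitable water is the column-integrated vapour mass per unit area: PW = (1/g) Σ q̄ Δp, with q in kg/kg and Δp in Pa (1 kg/m² of water = 1 mm).
Layer 1005–920 hPa: Δp = 85 hPa = 8500 Pa, q̄ = 0.016 kg/kg → 0.016 × 8500 / 9.8 = 13.88 mm
Layer 920–770 hPa: Δp = 150 hPa = 15000 Pa, q̄ = 0.0086 kg/kg → 0.0086 × 15000 / 9.8 = 13.16 mm
Layer 770–640 hPa: Δp = 130 hPa = 13000 Pa, q̄ = 0.0068 kg/kg → 0.0068 × 13000 / 9.8 = 9.02 mm
Layer 640–300 hPa: Δp = 340 hPa = 34000 Pa, q̄ = 0.0031 kg/kg → 0.0031 × 34000 / 9.8 = 10.76 mm
PW = 13.88 + 13.16 + 9.02 + 10.76 = 46.82 ≈ 46.8 mm.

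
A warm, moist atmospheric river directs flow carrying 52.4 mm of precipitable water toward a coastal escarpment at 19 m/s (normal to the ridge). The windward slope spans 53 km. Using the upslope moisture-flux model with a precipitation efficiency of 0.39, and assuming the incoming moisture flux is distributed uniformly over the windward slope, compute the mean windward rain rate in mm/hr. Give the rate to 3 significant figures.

Incoming column moisture flux per unit ridge length: F = V × PW = 19 × 52.4 = 995.6 mm·m/s.
Spread over the 53 km slope with efficiency ε = 0.39: R = ε·F/W = 0.39 × 995.6 / 53000 m = 7.326e-03 mm/s.
R = 7.326e-03 × 3600 = 26.4 mm/hr.

R ≈ 26.4 mm/hr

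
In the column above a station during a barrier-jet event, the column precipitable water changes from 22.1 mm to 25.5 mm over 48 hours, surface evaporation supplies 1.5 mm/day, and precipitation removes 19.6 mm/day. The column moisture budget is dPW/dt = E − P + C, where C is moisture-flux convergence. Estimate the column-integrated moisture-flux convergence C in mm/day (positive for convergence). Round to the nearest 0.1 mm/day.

C ≈ 19.8 mm/day

dPW/dt = (25.5 − 22.1) mm / (48/24 day) = +1.700 mm/day.
C = dPW/dt − E + P = (+1.700) − 1.5 + 19.6 = 19.8 mm/day.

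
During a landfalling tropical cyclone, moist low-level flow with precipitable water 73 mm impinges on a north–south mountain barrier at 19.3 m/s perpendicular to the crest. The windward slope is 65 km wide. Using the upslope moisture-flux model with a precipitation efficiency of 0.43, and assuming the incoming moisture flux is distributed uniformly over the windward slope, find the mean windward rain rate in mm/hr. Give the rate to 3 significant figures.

R ≈ 33.6 mm/hr

Incoming column moisture flux per unit ridge length: F = V × PW = 19.3 × 73 = 1408.9 mm·m/s.
Spread over the 65 km slope with efficiency ε = 0.43: R = ε·F/W = 0.43 × 1408.9 / 65000 m = 9.320e-03 mm/s.
R = 9.320e-03 × 3600 = 33.6 mm/hr.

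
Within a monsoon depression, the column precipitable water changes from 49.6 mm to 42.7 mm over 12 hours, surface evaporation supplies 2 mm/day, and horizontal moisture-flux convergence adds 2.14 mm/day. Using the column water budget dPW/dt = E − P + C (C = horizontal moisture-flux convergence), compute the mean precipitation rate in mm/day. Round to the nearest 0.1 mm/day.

P ≈ 17.9 mm/day

dPW/dt = (42.7 − 49.6) mm / (12/24 day) = -13.800 mm/day.
P = E + C − dPW/dt = 2 + (2.14) − (-13.800) = 17.9 mm/day.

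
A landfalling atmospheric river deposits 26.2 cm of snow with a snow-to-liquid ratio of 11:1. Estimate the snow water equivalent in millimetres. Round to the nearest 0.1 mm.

SWE = snow depth / ratio = 26.2 cm / 11 = 2.382 cm = 23.8 mm.

SWE ≈ 23.8 mm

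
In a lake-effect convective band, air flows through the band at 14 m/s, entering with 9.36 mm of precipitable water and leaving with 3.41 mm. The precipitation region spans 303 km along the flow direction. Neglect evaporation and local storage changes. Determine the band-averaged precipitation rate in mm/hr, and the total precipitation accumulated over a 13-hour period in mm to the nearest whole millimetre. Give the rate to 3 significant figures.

Column moisture flux per unit crosswind length is F = V × PW.
Inflow: F_in = 14 × 9.36 = 131.04 mm·m/s
Outflow: F_out = 14 × 3.41 = 47.74 mm·m/s
Steady-state rate R = (F_in − F_out)/L = (131.04 − 47.74) / 303000 m = 2.749e-04 mm/s.
R = 2.749e-04 × 3600 = 0.990 mm/hr.
Over 13 h: total = 0.990 × 13 = 12.87 ≈ 13 mm.

R ≈ 0.990 mm/hr; total ≈ 13 mm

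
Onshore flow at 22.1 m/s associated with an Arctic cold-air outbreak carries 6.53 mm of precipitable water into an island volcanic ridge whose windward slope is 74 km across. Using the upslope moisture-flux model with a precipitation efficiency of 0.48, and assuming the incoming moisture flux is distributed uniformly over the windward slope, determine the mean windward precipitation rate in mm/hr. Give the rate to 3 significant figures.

R ≈ 3.37 mm/hr

Incoming column moisture flux per unit ridge length: F = V × PW = 22.1 × 6.53 = 144.313 mm·m/s.
Spread over the 74 km slope with efficiency ε = 0.48: R = ε·F/W = 0.48 × 144.313 / 74000 m = 9.361e-04 mm/s.
R = 9.361e-04 × 3600 = 3.37 mm/hr.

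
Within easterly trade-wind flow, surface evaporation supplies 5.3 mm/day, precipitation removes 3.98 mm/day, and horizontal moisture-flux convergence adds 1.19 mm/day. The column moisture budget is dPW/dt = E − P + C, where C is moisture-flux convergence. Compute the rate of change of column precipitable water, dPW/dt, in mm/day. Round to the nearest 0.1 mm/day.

dPW/dt ≈ 2.5 mm/day

dPW/dt = E − P + C = 5.3 − 3.98 + (1.19) = 2.5 mm/day.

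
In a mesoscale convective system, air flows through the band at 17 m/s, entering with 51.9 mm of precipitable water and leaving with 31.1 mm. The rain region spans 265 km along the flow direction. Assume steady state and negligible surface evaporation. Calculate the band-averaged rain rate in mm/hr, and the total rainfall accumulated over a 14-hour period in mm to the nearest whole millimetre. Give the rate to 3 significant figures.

R ≈ 4.80 mm/hr; total ≈ 67 mm

Column moisture flux per unit crosswind length is F = V × PW.
Inflow: F_in = 17 × 51.9 = 882.3 mm·m/s
Outflow: F_out = 17 × 31.1 = 528.7 mm·m/s
Steady-state rate R = (F_in − F_out)/L = (882.3 − 528.7) / 265000 m = 1.334e-03 mm/s.
R = 1.334e-03 × 3600 = 4.80 mm/hr.
Over 14 h: total = 4.80 × 14 = 67.2 ≈ 67 mm.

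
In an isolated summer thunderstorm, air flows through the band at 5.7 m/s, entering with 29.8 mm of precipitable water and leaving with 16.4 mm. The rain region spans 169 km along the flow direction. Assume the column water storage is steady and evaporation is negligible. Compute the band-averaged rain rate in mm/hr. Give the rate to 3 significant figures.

Column moisture flux per unit crosswind length is F = V × PW.
Inflow: F_in = 5.7 × 29.8 = 169.86 mm·m/s
Outflow: F_out = 5.7 × 16.4 = 93.48 mm·m/s
Steady-state rate R = (F_in − F_out)/L = (169.86 − 93.48) / 169000 m = 4.520e-04 mm/s.
R = 4.520e-04 × 3600 = 1.63 mm/hr.

R ≈ 1.63 mm/hr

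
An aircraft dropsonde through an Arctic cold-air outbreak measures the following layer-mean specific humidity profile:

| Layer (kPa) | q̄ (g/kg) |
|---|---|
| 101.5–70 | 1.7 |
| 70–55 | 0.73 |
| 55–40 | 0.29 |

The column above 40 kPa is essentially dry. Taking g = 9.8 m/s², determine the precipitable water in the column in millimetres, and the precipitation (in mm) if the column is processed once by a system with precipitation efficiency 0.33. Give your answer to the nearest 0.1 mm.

PW ≈ 7.0 mm; precipitation ≈ 2.3 mm

Precipitable water is the column-integrated vapour mass per unit area: PW = (1/g) Σ q̄ Δp, with q in kg/kg and Δp in Pa (1 kg/m² of water = 1 mm).
Layer 101.5–70 kPa: Δp = 315 hPa = 31500 Pa, q̄ = 0.0017 kg/kg → 0.0017 × 31500 / 9.8 = 5.46 mm
Layer 70–55 kPa: Δp = 150 hPa = 15000 Pa, q̄ = 0.00073 kg/kg → 0.00073 × 15000 / 9.8 = 1.12 mm
Layer 55–40 kPa: Δp = 150 hPa = 15000 Pa, q̄ = 0.00029 kg/kg → 0.00029 × 15000 / 9.8 = 0.44 mm
PW = 5.46 + 1.12 + 0.44 = 7.02 ≈ 7.0 mm.
Precipitation = ε × PW = 0.33 × 7.0 = 2.3 mm.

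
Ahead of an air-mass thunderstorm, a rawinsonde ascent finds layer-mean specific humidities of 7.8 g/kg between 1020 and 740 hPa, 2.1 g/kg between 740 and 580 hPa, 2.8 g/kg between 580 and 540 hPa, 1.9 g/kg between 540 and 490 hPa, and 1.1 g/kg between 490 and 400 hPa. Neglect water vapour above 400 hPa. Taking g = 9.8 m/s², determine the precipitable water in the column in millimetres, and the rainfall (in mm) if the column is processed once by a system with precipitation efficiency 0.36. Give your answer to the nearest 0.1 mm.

Precipitable water is the column-integrated vapour mass per unit area: PW = (1/g) Σ q̄ Δp, with q in kg/kg and Δp in Pa (1 kg/m² of water = 1 mm).
Layer 1020–740 hPa: Δp = 280 hPa = 28000 Pa, q̄ = 0.0078 kg/kg → 0.0078 × 28000 / 9.8 = 22.29 mm
Layer 740–580 hPa: Δp = 160 hPa = 16000 Pa, q̄ = 0.0021 kg/kg → 0.0021 × 16000 / 9.8 = 3.43 mm
Layer 580–540 hPa: Δp = 40 hPa = 4000 Pa, q̄ = 0.0028 kg/kg → 0.0028 × 4000 / 9.8 = 1.14 mm
Layer 540–490 hPa: Δp = 50 hPa = 5000 Pa, q̄ = 0.0019 kg/kg → 0.0019 × 5000 / 9.8 = 0.97 mm
Layer 490–400 hPa: Δp = 90 hPa = 9000 Pa, q̄ = 0.0011 kg/kg → 0.0011 × 9000 / 9.8 = 1.01 mm
PW = 22.29 + 3.43 + 1.14 + 0.97 + 1.01 = 28.84 ≈ 28.8 mm.
Rainfall = ε × PW = 0.36 × 28.8 = 10.4 mm.

PW ≈ 28.8 mm; rainfall ≈ 10.4 mm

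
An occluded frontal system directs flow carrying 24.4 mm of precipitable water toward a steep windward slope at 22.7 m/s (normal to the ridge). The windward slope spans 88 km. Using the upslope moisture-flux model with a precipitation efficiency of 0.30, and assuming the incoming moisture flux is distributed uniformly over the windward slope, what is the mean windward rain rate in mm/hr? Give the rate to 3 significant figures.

R ≈ 6.80 mm/hr

Incoming column moisture flux per unit ridge length: F = V × PW = 22.7 × 24.4 = 553.88 mm·m/s.
Spread over the 88 km slope with efficiency ε = 0.30: R = ε·F/W = 0.30 × 553.88 / 88000 m = 1.888e-03 mm/s.
R = 1.888e-03 × 3600 = 6.80 mm/hr.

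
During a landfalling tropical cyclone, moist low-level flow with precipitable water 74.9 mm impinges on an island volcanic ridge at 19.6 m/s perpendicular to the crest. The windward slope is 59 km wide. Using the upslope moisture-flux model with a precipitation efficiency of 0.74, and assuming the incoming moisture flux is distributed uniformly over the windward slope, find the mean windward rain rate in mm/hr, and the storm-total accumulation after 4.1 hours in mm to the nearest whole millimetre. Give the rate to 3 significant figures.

R ≈ 66.3 mm/hr; total ≈ 272 mm

Incoming column moisture flux per unit ridge length: F = V × PW = 19.6 × 74.9 = 1468.04 mm·m/s.
Spread over the 59 km slope with efficiency ε = 0.74: R = ε·F/W = 0.74 × 1468.04 / 59000 m = 1.841e-02 mm/s.
R = 1.841e-02 × 3600 = 66.3 mm/hr.
Over 4.1 h: total = 66.3 × 4.1 = 271.83 ≈ 272 mm.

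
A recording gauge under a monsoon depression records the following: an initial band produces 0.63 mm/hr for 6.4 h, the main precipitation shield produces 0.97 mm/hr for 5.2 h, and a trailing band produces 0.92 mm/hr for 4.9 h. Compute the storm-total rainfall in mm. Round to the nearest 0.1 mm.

Total = Σ Rᵢ Δtᵢ = 0.63 × 6.4 + 0.97 × 5.2 + 0.92 × 4.9
      = 4.032 + 5.044 + 4.508 = 13.6 mm.

total ≈ 13.6 mm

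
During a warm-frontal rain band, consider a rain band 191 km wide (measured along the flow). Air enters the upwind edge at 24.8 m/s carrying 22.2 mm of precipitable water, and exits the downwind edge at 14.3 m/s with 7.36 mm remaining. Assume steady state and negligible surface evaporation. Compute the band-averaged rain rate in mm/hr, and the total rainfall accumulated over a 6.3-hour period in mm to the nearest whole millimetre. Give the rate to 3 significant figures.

Column moisture flux per unit crosswind length is F = V × PW.
Inflow: F_in = 24.8 × 22.2 = 550.56 mm·m/s
Outflow: F_out = 14.3 × 7.36 = 105.248 mm·m/s
Steady-state rate R = (F_in − F_out)/L = (550.56 − 105.248) / 191000 m = 2.331e-03 mm/s.
R = 2.331e-03 × 3600 = 8.39 mm/hr.
Over 6.3 h: total = 8.39 × 6.3 = 52.857 ≈ 53 mm.

R ≈ 8.39 mm/hr; total ≈ 53 mm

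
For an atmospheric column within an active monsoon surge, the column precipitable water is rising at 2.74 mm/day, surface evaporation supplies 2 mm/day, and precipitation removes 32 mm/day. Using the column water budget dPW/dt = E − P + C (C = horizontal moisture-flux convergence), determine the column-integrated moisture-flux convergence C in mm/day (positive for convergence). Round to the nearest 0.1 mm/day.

C ≈ 32.7 mm/day

dPW/dt = +2.74 mm/day.
C = dPW/dt − E + P = (+2.74) − 2 + 32 = 32.7 mm/day.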